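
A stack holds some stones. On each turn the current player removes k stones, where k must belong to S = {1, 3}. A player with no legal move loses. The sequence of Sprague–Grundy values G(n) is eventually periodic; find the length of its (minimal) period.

2

n :  0  1  2  3  4  5  6  7  8  9 10 11 12 13 14
G :  0  1  0  1  0  1  0  1  0  1  0  1  0  1  0
G(n+2) = G(n) holds for n = 0,…,2 (a full window of length max(S) = 3), so the sequence is purely periodic with period 2.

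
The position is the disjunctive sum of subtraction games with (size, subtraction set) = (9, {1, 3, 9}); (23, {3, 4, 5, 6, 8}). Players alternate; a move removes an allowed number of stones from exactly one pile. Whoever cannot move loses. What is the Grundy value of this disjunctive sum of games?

Pile A, S = {1, 3, 9}:
n : 0 1 2 3 4 5 6 7 8 9
G : 0 1 0 1 0 1 0 1 0 1
G_A(9) = 1.
Pile B, S = {3, 4, 5, 6, 8}:
G(0) = 0
G(1) = mex{} = 0
G(2) = mex{} = 0
G(3) = mex{0} = 1
G(4) = mex{0,0} = 1
G(5) = mex{0,0,0} = 1
G(6) = mex{1,0,0,0} = 2
G(7) = mex{1,1,0,0} = 2
G(8) = mex{1,1,1,0,0} = 2
G(9) = mex{2,1,1,1,0} = 3
G(10) = mex{2,2,1,1,0} = 3
G(11) = mex{2,2,2,1,1} = 0
G(12) = mex{3,2,2,2,1} = 0
G(13) = mex{3,3,2,2,1} = 0
G(14) = mex{0,3,3,2,2} = 1
G(15) = mex{0,0,3,3,2} = 1
G(16) = mex{0,0,0,3,2} = 1
G(17) = mex{1,0,0,0,3} = 2
G(18) = mex{1,1,0,0,3} = 2
G(19) = mex{1,1,1,0,0} = 2
G(20) = mex{2,1,1,1,0} = 3
G(21) = mex{2,2,1,1,0} = 3
G(22) = mex{2,2,2,1,1} = 0
G(23) = mex{3,2,2,2,1} = 0
G_B(23) = 0.
Combined Grundy value = 1 ⊕ 0 = 1.

1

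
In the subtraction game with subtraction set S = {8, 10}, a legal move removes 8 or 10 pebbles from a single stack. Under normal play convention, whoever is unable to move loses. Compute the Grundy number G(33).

1

n :  0  1  2  3  4  5  6  7  8  9 10 11 12 13 14 15 16 17 18 19 20 21 22 23 24 25 26 27 28 29 30 31 32 33
G :  0  0  0  0  0  0  0  0  1  1  1  1  1  1  1  1  2  2  0  0  0  0  0  0  0  0  1  1  1  1  1  1  1  1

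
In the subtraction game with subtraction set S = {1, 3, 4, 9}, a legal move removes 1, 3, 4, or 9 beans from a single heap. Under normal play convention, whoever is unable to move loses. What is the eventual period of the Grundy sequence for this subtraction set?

n :  0  1  2  3  4  5  6  7  8  9 10 11 12 13 14 15 16 17 18 19 20 21 22 23 24 25
G :  0  1  0  1  2  3  2  0  1  4  3  2  0  1  0  1  2  3  2  0  1  4  3  2  0  1
G(n+12) = G(n) holds for n = 0,…,8 (a full window of length max(S) = 9), so the sequence is purely periodic with period 12.

12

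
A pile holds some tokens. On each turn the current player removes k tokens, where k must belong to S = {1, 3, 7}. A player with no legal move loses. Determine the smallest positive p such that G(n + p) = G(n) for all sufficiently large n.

2

G(0) = 0
G(1) = mex{0} = 1
G(2) = mex{1} = 0
G(3) = mex{0,0} = 1
G(4) = mex{1,1} = 0
G(5) = mex{0,0} = 1
G(6) = mex{1,1} = 0
G(7) = mex{0,0,0} = 1
G(8) = mex{1,1,1} = 0
G(9) = mex{0,0,0} = 1
G(10) = mex{1,1,1} = 0
G(11) = mex{0,0,0} = 1
G(12) = mex{1,1,1} = 0
G(13) = mex{0,0,0} = 1
G(14) = mex{1,1,1} = 0
G(n+2) = G(n) holds for n = 0,…,6 (a full window of length max(S) = 7), so the sequence is purely periodic with period 2.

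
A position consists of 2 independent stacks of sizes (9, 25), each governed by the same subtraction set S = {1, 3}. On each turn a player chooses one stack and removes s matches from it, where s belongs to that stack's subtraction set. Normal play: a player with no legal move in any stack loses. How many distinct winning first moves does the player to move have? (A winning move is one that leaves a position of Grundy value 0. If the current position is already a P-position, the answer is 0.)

0

All stacks use S = {1, 3}:
G(0) = 0
G(1) = mex{0} = 1
G(2) = mex{1} = 0
G(3) = mex{0,0} = 1
G(4) = mex{1,1} = 0
G(5) = mex{0,0} = 1
G(6) = mex{1,1} = 0
G(7) = mex{0,0} = 1
G(8) = mex{1,1} = 0
G(9) = mex{0,0} = 1
G(10) = mex{1,1} = 0
G(11) = mex{0,0} = 1
G(12) = mex{1,1} = 0
G(13) = mex{0,0} = 1
G(14) = mex{1,1} = 0
G(15) = mex{0,0} = 1
G(16) = mex{1,1} = 0
G(17) = mex{0,0} = 1
G(18) = mex{1,1} = 0
G(19) = mex{0,0} = 1
G(20) = mex{1,1} = 0
G(21) = mex{0,0} = 1
G(22) = mex{1,1} = 0
G(23) = mex{0,0} = 1
G(24) = mex{1,1} = 0
G(25) = mex{0,0} = 1
Stack A: G(9) = 1.
Stack B: G(25) = 1.
Combined Grundy value = 1 ⊕ 1 = 0.
A winning move leaves total XOR = 0, i.e. changes one component's Grundy value g to g ⊕ X where X is the current total.
Stack A: target g' = 1⊕0 = 1, but every legal move changes the Grundy value (mex property), so 0 moves.
Stack B: target g' = 1⊕0 = 1, but every legal move changes the Grundy value (mex property), so 0 moves.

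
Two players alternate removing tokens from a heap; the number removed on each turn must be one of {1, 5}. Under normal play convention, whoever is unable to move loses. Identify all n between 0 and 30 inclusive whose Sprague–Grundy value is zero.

n :  0  1  2  3  4  5  6  7  8  9 10 11 12 13 14 15 16 17 18 19 20 21 22 23 24 25 26 27 28 29 30
G :  0  1  0  1  0  1  0  1  0  1  0  1  0  1  0  1  0  1  0  1  0  1  0  1  0  1  0  1  0  1  0
P-positions are exactly the n with G(n) = 0.

0, 2, 4, 6, 8, 10, 12, 14, 16, 18, 20, 22, 24, 26, 28, 30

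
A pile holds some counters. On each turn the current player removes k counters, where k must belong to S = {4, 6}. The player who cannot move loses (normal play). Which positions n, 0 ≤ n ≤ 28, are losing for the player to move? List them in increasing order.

0, 1, 2, 3, 10, 11, 12, 13, 20, 21, 22, 23

G(0) = 0
G(1) = mex{} = 0
G(2) = mex{} = 0
G(3) = mex{} = 0
G(4) = mex{0} = 1
G(5) = mex{0} = 1
G(6) = mex{0,0} = 1
G(7) = mex{0,0} = 1
G(8) = mex{1,0} = 2
G(9) = mex{1,0} = 2
G(10) = mex{1,1} = 0
G(11) = mex{1,1} = 0
G(12) = mex{2,1} = 0
G(13) = mex{2,1} = 0
G(14) = mex{0,2} = 1
G(15) = mex{0,2} = 1
G(16) = mex{0,0} = 1
G(17) = mex{0,0} = 1
G(18) = mex{1,0} = 2
G(19) = mex{1,0} = 2
G(20) = mex{1,1} = 0
G(21) = mex{1,1} = 0
G(22) = mex{2,1} = 0
G(23) = mex{2,1} = 0
G(24) = mex{0,2} = 1
G(25) = mex{0,2} = 1
G(26) = mex{0,0} = 1
G(27) = mex{0,0} = 1
G(28) = mex{1,0} = 2
P-positions are exactly the n with G(n) = 0.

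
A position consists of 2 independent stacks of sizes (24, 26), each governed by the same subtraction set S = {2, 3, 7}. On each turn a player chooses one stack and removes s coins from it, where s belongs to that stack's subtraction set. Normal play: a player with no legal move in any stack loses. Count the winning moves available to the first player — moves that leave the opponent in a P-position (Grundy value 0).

All stacks use S = {2, 3, 7}:
n :  0  1  2  3  4  5  6  7  8  9 10 11 12 13 14 15 16 17 18 19 20 21 22 23 24 25 26
G :  0  0  1  1  2  0  0  1  1  2  0  0  1  1  2  0  0  1  1  2  0  0  1  1  2  0  0
Stack A: G(24) = 2.
Stack B: G(26) = 0.
Combined Grundy value = 2 ⊕ 0 = 2.
A winning move leaves total XOR = 0, i.e. changes one component's Grundy value g to g ⊕ X where X is the current total.
Stack A: need g' = 2⊕2 = 0. Options: 24−2→G=1, 24−3→G=0, 24−7→G=1. Hits: 1.
Stack B: need g' = 0⊕2 = 2. Options: 26−2→G=2, 26−3→G=1, 26−7→G=2. Hits: 2.

3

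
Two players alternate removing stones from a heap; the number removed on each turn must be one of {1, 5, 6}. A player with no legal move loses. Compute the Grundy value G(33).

G(0) = 0
G(1) = mex{0} = 1
G(2) = mex{1} = 0
G(3) = mex{0} = 1
G(4) = mex{1} = 0
G(5) = mex{0,0} = 1
G(6) = mex{1,1,0} = 2
G(7) = mex{2,0,1} = 3
G(8) = mex{3,1,0} = 2
G(9) = mex{2,0,1} = 3
G(10) = mex{3,1,0} = 2
G(11) = mex{2,2,1} = 0
G(12) = mex{0,3,2} = 1
G(13) = mex{1,2,3} = 0
G(14) = mex{0,3,2} = 1
G(15) = mex{1,2,3} = 0
G(16) = mex{0,0,2} = 1
G(17) = mex{1,1,0} = 2
G(18) = mex{2,0,1} = 3
G(19) = mex{3,1,0} = 2
G(20) = mex{2,0,1} = 3
G(21) = mex{3,1,0} = 2
G(22) = mex{2,2,1} = 0
G(23) = mex{0,3,2} = 1
G(24) = mex{1,2,3} = 0
G(25) = mex{0,3,2} = 1
G(26) = mex{1,2,3} = 0
G(27) = mex{0,0,2} = 1
G(28) = mex{1,1,0} = 2
G(29) = mex{2,0,1} = 3
G(30) = mex{3,1,0} = 2
G(31) = mex{2,0,1} = 3
G(32) = mex{3,1,0} = 2
G(33) = mex{2,2,1} = 0

0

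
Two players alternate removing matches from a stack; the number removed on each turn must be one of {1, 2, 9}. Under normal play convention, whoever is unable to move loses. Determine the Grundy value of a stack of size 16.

0

G(0) = 0
G(1) = mex{0} = 1
G(2) = mex{1,0} = 2
G(3) = mex{2,1} = 0
G(4) = mex{0,2} = 1
G(5) = mex{1,0} = 2
G(6) = mex{2,1} = 0
G(7) = mex{0,2} = 1
G(8) = mex{1,0} = 2
G(9) = mex{2,1,0} = 3
G(10) = mex{3,2,1} = 0
G(11) = mex{0,3,2} = 1
G(12) = mex{1,0,0} = 2
G(13) = mex{2,1,1} = 0
G(14) = mex{0,2,2} = 1
G(15) = mex{1,0,0} = 2
G(16) = mex{2,1,1} = 0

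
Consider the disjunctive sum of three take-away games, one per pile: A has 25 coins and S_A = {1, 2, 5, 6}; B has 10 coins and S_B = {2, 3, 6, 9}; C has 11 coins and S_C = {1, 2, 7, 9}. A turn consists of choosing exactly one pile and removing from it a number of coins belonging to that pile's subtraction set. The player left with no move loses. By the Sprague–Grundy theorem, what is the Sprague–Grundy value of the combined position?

Pile A, S = {1, 2, 5, 6}:
G(0) = 0
G(1) = mex{0} = 1
G(2) = mex{1,0} = 2
G(3) = mex{2,1} = 0
G(4) = mex{0,2} = 1
G(5) = mex{1,0,0} = 2
G(6) = mex{2,1,1,0} = 3
G(7) = mex{3,2,2,1} = 0
G(8) = mex{0,3,0,2} = 1
G(9) = mex{1,0,1,0} = 2
G(10) = mex{2,1,2,1} = 0
G(11) = mex{0,2,3,2} = 1
G(12) = mex{1,0,0,3} = 2
G(13) = mex{2,1,1,0} = 3
G(14) = mex{3,2,2,1} = 0
G(15) = mex{0,3,0,2} = 1
G(16) = mex{1,0,1,0} = 2
G(17) = mex{2,1,2,1} = 0
G(18) = mex{0,2,3,2} = 1
G(19) = mex{1,0,0,3} = 2
G(20) = mex{2,1,1,0} = 3
G(21) = mex{3,2,2,1} = 0
G(22) = mex{0,3,0,2} = 1
G(23) = mex{1,0,1,0} = 2
G(24) = mex{2,1,2,1} = 0
G(25) = mex{0,2,3,2} = 1
G_A(25) = 1.
Pile B, S = {2, 3, 6, 9}:
G(0) = 0
G(1) = mex{} = 0
G(2) = mex{0} = 1
G(3) = mex{0,0} = 1
G(4) = mex{1,0} = 2
G(5) = mex{1,1} = 0
G(6) = mex{2,1,0} = 3
G(7) = mex{0,2,0} = 1
G(8) = mex{3,0,1} = 2
G(9) = mex{1,3,1,0} = 2
G(10) = mex{2,1,2,0} = 3
G_B(10) = 3.
Pile C, S = {1, 2, 7, 9}:
G(0) = 0
G(1) = mex{0} = 1
G(2) = mex{1,0} = 2
G(3) = mex{2,1} = 0
G(4) = mex{0,2} = 1
G(5) = mex{1,0} = 2
G(6) = mex{2,1} = 0
G(7) = mex{0,2,0} = 1
G(8) = mex{1,0,1} = 2
G(9) = mex{2,1,2,0} = 3
G(10) = mex{3,2,0,1} = 4
G(11) = mex{4,3,1,2} = 0
G_C(11) = 0.
Combined Grundy value = 1 ⊕ 3 ⊕ 0 = 2.

2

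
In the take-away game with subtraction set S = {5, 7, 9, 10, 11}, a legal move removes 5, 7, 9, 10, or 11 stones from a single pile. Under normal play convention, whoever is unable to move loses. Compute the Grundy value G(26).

2

G(0) = 0
G(1) = mex{} = 0
G(2) = mex{} = 0
G(3) = mex{} = 0
G(4) = mex{} = 0
G(5) = mex{0} = 1
G(6) = mex{0} = 1
G(7) = mex{0,0} = 1
G(8) = mex{0,0} = 1
G(9) = mex{0,0,0} = 1
G(10) = mex{1,0,0,0} = 2
G(11) = mex{1,0,0,0,0} = 2
G(12) = mex{1,1,0,0,0} = 2
G(13) = mex{1,1,0,0,0} = 2
G(14) = mex{1,1,1,0,0} = 2
G(15) = mex{2,1,1,1,0} = 3
G(16) = mex{2,1,1,1,1} = 0
G(17) = mex{2,2,1,1,1} = 0
G(18) = mex{2,2,1,1,1} = 0
G(19) = mex{2,2,2,1,1} = 0
G(20) = mex{3,2,2,2,1} = 0
G(21) = mex{0,2,2,2,2} = 1
G(22) = mex{0,3,2,2,2} = 1
G(23) = mex{0,0,2,2,2} = 1
G(24) = mex{0,0,3,2,2} = 1
G(25) = mex{0,0,0,3,2} = 1
G(26) = mex{1,0,0,0,3} = 2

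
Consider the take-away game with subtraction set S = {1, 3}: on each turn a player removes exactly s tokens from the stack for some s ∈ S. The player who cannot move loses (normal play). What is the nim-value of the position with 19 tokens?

G(0) = 0
G(1) = mex{0} = 1
G(2) = mex{1} = 0
G(3) = mex{0,0} = 1
G(4) = mex{1,1} = 0
G(5) = mex{0,0} = 1
G(6) = mex{1,1} = 0
G(7) = mex{0,0} = 1
G(8) = mex{1,1} = 0
G(9) = mex{0,0} = 1
G(10) = mex{1,1} = 0
G(11) = mex{0,0} = 1
G(12) = mex{1,1} = 0
G(13) = mex{0,0} = 1
G(14) = mex{1,1} = 0
G(15) = mex{0,0} = 1
G(16) = mex{1,1} = 0
G(17) = mex{0,0} = 1
G(18) = mex{1,1} = 0
G(19) = mex{0,0} = 1

1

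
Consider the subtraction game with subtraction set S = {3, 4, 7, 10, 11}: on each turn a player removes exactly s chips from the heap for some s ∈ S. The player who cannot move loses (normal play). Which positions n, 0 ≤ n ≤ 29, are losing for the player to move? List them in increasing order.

G(0) = 0
G(1) = mex{} = 0
G(2) = mex{} = 0
G(3) = mex{0} = 1
G(4) = mex{0,0} = 1
G(5) = mex{0,0} = 1
G(6) = mex{1,0} = 2
G(7) = mex{1,1,0} = 2
G(8) = mex{1,1,0} = 2
G(9) = mex{2,1,0} = 3
G(10) = mex{2,2,1,0} = 3
G(11) = mex{2,2,1,0,0} = 3
G(12) = mex{3,2,1,0,0} = 4
G(13) = mex{3,3,2,1,0} = 4
G(14) = mex{3,3,2,1,1} = 0
G(15) = mex{4,3,2,1,1} = 0
G(16) = mex{4,4,3,2,1} = 0
G(17) = mex{0,4,3,2,2} = 1
G(18) = mex{0,0,3,2,2} = 1
G(19) = mex{0,0,4,3,2} = 1
G(20) = mex{1,0,4,3,3} = 2
G(21) = mex{1,1,0,3,3} = 2
G(22) = mex{1,1,0,4,3} = 2
G(23) = mex{2,1,0,4,4} = 3
G(24) = mex{2,2,1,0,4} = 3
G(25) = mex{2,2,1,0,0} = 3
G(26) = mex{3,2,1,0,0} = 4
G(27) = mex{3,3,2,1,0} = 4
G(28) = mex{3,3,2,1,1} = 0
G(29) = mex{4,3,2,1,1} = 0
P-positions are exactly the n with G(n) = 0.

0, 1, 2, 14, 15, 16, 28, 29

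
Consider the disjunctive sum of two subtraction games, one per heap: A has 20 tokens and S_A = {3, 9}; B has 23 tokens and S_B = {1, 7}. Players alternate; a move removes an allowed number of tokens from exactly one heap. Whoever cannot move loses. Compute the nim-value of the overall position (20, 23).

1

Heap A, S = {3, 9}:
n :  0  1  2  3  4  5  6  7  8  9 10 11 12 13 14 15 16 17 18 19 20
G :  0  0  0  1  1  1  0  0  0  1  1  1  0  0  0  1  1  1  0  0  0
G_A(20) = 0.
Heap B, S = {1, 7}:
n :  0  1  2  3  4  5  6  7  8  9 10 11 12 13 14 15 16 17 18 19 20 21 22 23
G :  0  1  0  1  0  1  0  1  0  1  0  1  0  1  0  1  0  1  0  1  0  1  0  1
G_B(23) = 1.
Combined Grundy value = 0 ⊕ 1 = 1.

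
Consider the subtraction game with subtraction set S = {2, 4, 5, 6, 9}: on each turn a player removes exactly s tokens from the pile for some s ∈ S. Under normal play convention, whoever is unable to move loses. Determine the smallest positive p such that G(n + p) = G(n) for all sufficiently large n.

18

n :  0  1  2  3  4  5  6  7  8  9 10 11 12 13 14 15 16 17 18 19 20 21 22 23 24 25 26 27 28 29 30 31 32 33 34 35 36 37
G :  0  0  1  1  2  2  3  3  0  4  1  0  2  1  3  2  4  3  0  0  1  1  2  2  3  3  0  4  1  0  2  1  3  2  4  3  0  0
G(n+18) = G(n) holds for n = 0,…,8 (a full window of length max(S) = 9), so the sequence is purely periodic with period 18.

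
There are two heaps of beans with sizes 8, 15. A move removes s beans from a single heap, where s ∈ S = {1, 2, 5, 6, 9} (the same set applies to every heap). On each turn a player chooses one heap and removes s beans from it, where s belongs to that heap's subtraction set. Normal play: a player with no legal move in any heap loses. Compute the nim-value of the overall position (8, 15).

All heaps use S = {1, 2, 5, 6, 9}:
n :  0  1  2  3  4  5  6  7  8  9 10 11 12 13 14 15
G :  0  1  2  0  1  2  3  0  1  2  0  1  2  3  0  1
Heap A: G(8) = 1.
Heap B: G(15) = 1.
Combined Grundy value = 1 ⊕ 1 = 0.

0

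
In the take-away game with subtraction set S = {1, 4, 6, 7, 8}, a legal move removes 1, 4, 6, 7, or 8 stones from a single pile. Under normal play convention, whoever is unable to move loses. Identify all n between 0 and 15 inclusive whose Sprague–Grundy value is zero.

0, 2, 5, 14

G(0) = 0
G(1) = mex{0} = 1
G(2) = mex{1} = 0
G(3) = mex{0} = 1
G(4) = mex{1,0} = 2
G(5) = mex{2,1} = 0
G(6) = mex{0,0,0} = 1
G(7) = mex{1,1,1,0} = 2
G(8) = mex{2,2,0,1,0} = 3
G(9) = mex{3,0,1,0,1} = 2
G(10) = mex{2,1,2,1,0} = 3
G(11) = mex{3,2,0,2,1} = 4
G(12) = mex{4,3,1,0,2} = 5
G(13) = mex{5,2,2,1,0} = 3
G(14) = mex{3,3,3,2,1} = 0
G(15) = mex{0,4,2,3,2} = 1
P-positions are exactly the n with G(n) = 0.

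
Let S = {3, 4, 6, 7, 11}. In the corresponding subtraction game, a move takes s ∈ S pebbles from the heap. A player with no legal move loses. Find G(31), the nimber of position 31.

n :  0  1  2  3  4  5  6  7  8  9 10 11 12 13 14 15 16 17 18 19 20 21 22 23 24 25 26 27 28 29 30 31
G :  0  0  0  1  1  1  2  2  2  3  0  3  4  1  4  0  2  5  1  3  0  2  4  1  3  0  2  4  1  3  0  2

2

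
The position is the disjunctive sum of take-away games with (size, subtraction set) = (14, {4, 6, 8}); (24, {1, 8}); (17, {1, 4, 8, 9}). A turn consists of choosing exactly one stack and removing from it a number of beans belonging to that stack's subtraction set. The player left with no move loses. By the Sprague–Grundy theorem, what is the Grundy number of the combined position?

0

Stack A, S = {4, 6, 8}:
G(0) = 0
G(1) = mex{} = 0
G(2) = mex{} = 0
G(3) = mex{} = 0
G(4) = mex{0} = 1
G(5) = mex{0} = 1
G(6) = mex{0,0} = 1
G(7) = mex{0,0} = 1
G(8) = mex{1,0,0} = 2
G(9) = mex{1,0,0} = 2
G(10) = mex{1,1,0} = 2
G(11) = mex{1,1,0} = 2
G(12) = mex{2,1,1} = 0
G(13) = mex{2,1,1} = 0
G(14) = mex{2,2,1} = 0
G_A(14) = 0.
Stack B, S = {1, 8}:
G(0) = 0
G(1) = mex{0} = 1
G(2) = mex{1} = 0
G(3) = mex{0} = 1
G(4) = mex{1} = 0
G(5) = mex{0} = 1
G(6) = mex{1} = 0
G(7) = mex{0} = 1
G(8) = mex{1,0} = 2
G(9) = mex{2,1} = 0
G(10) = mex{0,0} = 1
G(11) = mex{1,1} = 0
G(12) = mex{0,0} = 1
G(13) = mex{1,1} = 0
G(14) = mex{0,0} = 1
G(15) = mex{1,1} = 0
G(16) = mex{0,2} = 1
G(17) = mex{1,0} = 2
G(18) = mex{2,1} = 0
G(19) = mex{0,0} = 1
G(20) = mex{1,1} = 0
G(21) = mex{0,0} = 1
G(22) = mex{1,1} = 0
G(23) = mex{0,0} = 1
G(24) = mex{1,1} = 0
G_B(24) = 0.
Stack C, S = {1, 4, 8, 9}:
n :  0  1  2  3  4  5  6  7  8  9 10 11 12 13 14 15 16 17
G :  0  1  0  1  2  0  1  0  1  2  3  2  0  1  2  3  2  0
G_C(17) = 0.
Combined Grundy value = 0 ⊕ 0 ⊕ 0 = 0.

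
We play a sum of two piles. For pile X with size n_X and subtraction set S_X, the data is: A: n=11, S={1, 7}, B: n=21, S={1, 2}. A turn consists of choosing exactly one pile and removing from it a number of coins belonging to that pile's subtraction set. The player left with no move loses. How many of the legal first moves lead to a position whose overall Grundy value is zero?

Pile A, S = {1, 7}:
G(0) = 0
G(1) = mex{0} = 1
G(2) = mex{1} = 0
G(3) = mex{0} = 1
G(4) = mex{1} = 0
G(5) = mex{0} = 1
G(6) = mex{1} = 0
G(7) = mex{0,0} = 1
G(8) = mex{1,1} = 0
G(9) = mex{0,0} = 1
G(10) = mex{1,1} = 0
G(11) = mex{0,0} = 1
G_A(11) = 1.
Pile B, S = {1, 2}:
G(0) = 0
G(1) = mex{0} = 1
G(2) = mex{1,0} = 2
G(3) = mex{2,1} = 0
G(4) = mex{0,2} = 1
G(5) = mex{1,0} = 2
G(6) = mex{2,1} = 0
G(7) = mex{0,2} = 1
G(8) = mex{1,0} = 2
G(9) = mex{2,1} = 0
G(10) = mex{0,2} = 1
G(11) = mex{1,0} = 2
G(12) = mex{2,1} = 0
G(13) = mex{0,2} = 1
G(14) = mex{1,0} = 2
G(15) = mex{2,1} = 0
G(16) = mex{0,2} = 1
G(17) = mex{1,0} = 2
G(18) = mex{2,1} = 0
G(19) = mex{0,2} = 1
G(20) = mex{1,0} = 2
G(21) = mex{2,1} = 0
G_B(21) = 0.
Combined Grundy value = 1 ⊕ 0 = 1.
A winning move leaves total XOR = 0, i.e. changes one component's Grundy value g to g ⊕ X where X is the current total.
Pile A: need g' = 1⊕1 = 0. Options: 11−1→G=0, 11−7→G=0. Hits: 2.
Pile B: need g' = 0⊕1 = 1. Options: 21−1→G=2, 21−2→G=1. Hits: 1.

3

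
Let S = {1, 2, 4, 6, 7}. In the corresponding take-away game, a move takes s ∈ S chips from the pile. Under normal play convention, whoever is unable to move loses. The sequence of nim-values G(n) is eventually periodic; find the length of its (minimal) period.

n :  0  1  2  3  4  5  6  7  8  9 10 11 12 13 14 15 16 17
G :  0  1  2  0  1  2  3  4  0  1  2  0  1  2  3  4  0  1
G(n+8) = G(n) holds for n = 0,…,6 (a full window of length max(S) = 7), so the sequence is purely periodic with period 8.

8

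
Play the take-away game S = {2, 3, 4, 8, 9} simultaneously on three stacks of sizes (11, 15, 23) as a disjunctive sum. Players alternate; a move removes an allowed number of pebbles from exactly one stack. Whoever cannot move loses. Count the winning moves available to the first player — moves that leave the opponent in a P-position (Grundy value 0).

4

All stacks use S = {2, 3, 4, 8, 9}:
n :  0  1  2  3  4  5  6  7  8  9 10 11 12 13 14 15 16 17 18 19 20 21 22 23
G :  0  0  1  1  2  2  0  0  1  1  2  2  0  0  1  1  2  2  0  0  1  1  2  2
Stack A: G(11) = 2.
Stack B: G(15) = 1.
Stack C: G(23) = 2.
Combined Grundy value = 2 ⊕ 1 ⊕ 2 = 1.
A winning move leaves total XOR = 0, i.e. changes one component's Grundy value g to g ⊕ X where X is the current total.
Stack A: need g' = 2⊕1 = 3. Options: 11−2→G=1, 11−3→G=1, 11−4→G=0, 11−8→G=1, 11−9→G=1. Hits: 0.
Stack B: need g' = 1⊕1 = 0. Options: 15−2→G=0, 15−3→G=0, 15−4→G=2, 15−8→G=0, 15−9→G=0. Hits: 4.
Stack C: need g' = 2⊕1 = 3. Options: 23−2→G=1, 23−3→G=1, 23−4→G=0, 23−8→G=1, 23−9→G=1. Hits: 0.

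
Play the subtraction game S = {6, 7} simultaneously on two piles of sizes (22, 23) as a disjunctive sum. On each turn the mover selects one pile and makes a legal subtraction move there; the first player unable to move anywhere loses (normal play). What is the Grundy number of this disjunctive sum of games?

0

All piles use S = {6, 7}:
G(0) = 0
G(1) = mex{} = 0
G(2) = mex{} = 0
G(3) = mex{} = 0
G(4) = mex{} = 0
G(5) = mex{} = 0
G(6) = mex{0} = 1
G(7) = mex{0,0} = 1
G(8) = mex{0,0} = 1
G(9) = mex{0,0} = 1
G(10) = mex{0,0} = 1
G(11) = mex{0,0} = 1
G(12) = mex{1,0} = 2
G(13) = mex{1,1} = 0
G(14) = mex{1,1} = 0
G(15) = mex{1,1} = 0
G(16) = mex{1,1} = 0
G(17) = mex{1,1} = 0
G(18) = mex{2,1} = 0
G(19) = mex{0,2} = 1
G(20) = mex{0,0} = 1
G(21) = mex{0,0} = 1
G(22) = mex{0,0} = 1
G(23) = mex{0,0} = 1
Pile A: G(22) = 1.
Pile B: G(23) = 1.
Combined Grundy value = 1 ⊕ 1 = 0.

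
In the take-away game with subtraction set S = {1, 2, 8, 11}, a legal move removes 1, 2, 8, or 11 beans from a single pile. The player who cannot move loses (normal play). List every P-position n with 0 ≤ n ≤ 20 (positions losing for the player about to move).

G(0) = 0
G(1) = mex{0} = 1
G(2) = mex{1,0} = 2
G(3) = mex{2,1} = 0
G(4) = mex{0,2} = 1
G(5) = mex{1,0} = 2
G(6) = mex{2,1} = 0
G(7) = mex{0,2} = 1
G(8) = mex{1,0,0} = 2
G(9) = mex{2,1,1} = 0
G(10) = mex{0,2,2} = 1
G(11) = mex{1,0,0,0} = 2
G(12) = mex{2,1,1,1} = 0
G(13) = mex{0,2,2,2} = 1
G(14) = mex{1,0,0,0} = 2
G(15) = mex{2,1,1,1} = 0
G(16) = mex{0,2,2,2} = 1
G(17) = mex{1,0,0,0} = 2
G(18) = mex{2,1,1,1} = 0
G(19) = mex{0,2,2,2} = 1
G(20) = mex{1,0,0,0} = 2
P-positions are exactly the n with G(n) = 0.

0, 3, 6, 9, 12, 15, 18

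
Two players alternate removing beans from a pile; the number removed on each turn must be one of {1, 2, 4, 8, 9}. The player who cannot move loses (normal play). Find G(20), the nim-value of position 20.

1

G(0) = 0
G(1) = mex{0} = 1
G(2) = mex{1,0} = 2
G(3) = mex{2,1} = 0
G(4) = mex{0,2,0} = 1
G(5) = mex{1,0,1} = 2
G(6) = mex{2,1,2} = 0
G(7) = mex{0,2,0} = 1
G(8) = mex{1,0,1,0} = 2
G(9) = mex{2,1,2,1,0} = 3
G(10) = mex{3,2,0,2,1} = 4
G(11) = mex{4,3,1,0,2} = 5
G(12) = mex{5,4,2,1,0} = 3
G(13) = mex{3,5,3,2,1} = 0
G(14) = mex{0,3,4,0,2} = 1
G(15) = mex{1,0,5,1,0} = 2
G(16) = mex{2,1,3,2,1} = 0
G(17) = mex{0,2,0,3,2} = 1
G(18) = mex{1,0,1,4,3} = 2
G(19) = mex{2,1,2,5,4} = 0
G(20) = mex{0,2,0,3,5} = 1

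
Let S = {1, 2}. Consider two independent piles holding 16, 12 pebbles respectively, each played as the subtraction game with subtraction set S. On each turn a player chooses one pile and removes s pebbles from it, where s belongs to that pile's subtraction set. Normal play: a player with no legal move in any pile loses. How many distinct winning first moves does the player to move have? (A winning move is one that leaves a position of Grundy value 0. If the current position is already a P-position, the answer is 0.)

All piles use S = {1, 2}:
G(0) = 0
G(1) = mex{0} = 1
G(2) = mex{1,0} = 2
G(3) = mex{2,1} = 0
G(4) = mex{0,2} = 1
G(5) = mex{1,0} = 2
G(6) = mex{2,1} = 0
G(7) = mex{0,2} = 1
G(8) = mex{1,0} = 2
G(9) = mex{2,1} = 0
G(10) = mex{0,2} = 1
G(11) = mex{1,0} = 2
G(12) = mex{2,1} = 0
G(13) = mex{0,2} = 1
G(14) = mex{1,0} = 2
G(15) = mex{2,1} = 0
G(16) = mex{0,2} = 1
Pile A: G(16) = 1.
Pile B: G(12) = 0.
Combined Grundy value = 1 ⊕ 0 = 1.
A winning move leaves total XOR = 0, i.e. changes one component's Grundy value g to g ⊕ X where X is the current total.
Pile A: need g' = 1⊕1 = 0. Options: 16−1→G=0, 16−2→G=2. Hits: 1.
Pile B: need g' = 0⊕1 = 1. Options: 12−1→G=2, 12−2→G=1. Hits: 1.

2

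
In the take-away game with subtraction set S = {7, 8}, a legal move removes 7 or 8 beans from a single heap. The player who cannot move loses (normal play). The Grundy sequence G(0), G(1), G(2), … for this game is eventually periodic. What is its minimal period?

15

n :  0  1  2  3  4  5  6  7  8  9 10 11 12 13 14 15 16 17 18 19 20 21 22 23 24 25 26 27 28 29 30 31
G :  0  0  0  0  0  0  0  1  1  1  1  1  1  1  2  0  0  0  0  0  0  0  1  1  1  1  1  1  1  2  0  0
G(n+15) = G(n) holds for n = 0,…,7 (a full window of length max(S) = 8), so the sequence is purely periodic with period 15.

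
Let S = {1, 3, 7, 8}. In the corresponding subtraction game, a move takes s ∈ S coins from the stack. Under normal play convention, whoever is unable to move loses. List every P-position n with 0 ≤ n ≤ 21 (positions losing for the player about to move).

0, 2, 4, 6, 15, 17, 19, 21

G(0) = 0
G(1) = mex{0} = 1
G(2) = mex{1} = 0
G(3) = mex{0,0} = 1
G(4) = mex{1,1} = 0
G(5) = mex{0,0} = 1
G(6) = mex{1,1} = 0
G(7) = mex{0,0,0} = 1
G(8) = mex{1,1,1,0} = 2
G(9) = mex{2,0,0,1} = 3
G(10) = mex{3,1,1,0} = 2
G(11) = mex{2,2,0,1} = 3
G(12) = mex{3,3,1,0} = 2
G(13) = mex{2,2,0,1} = 3
G(14) = mex{3,3,1,0} = 2
G(15) = mex{2,2,2,1} = 0
G(16) = mex{0,3,3,2} = 1
G(17) = mex{1,2,2,3} = 0
G(18) = mex{0,0,3,2} = 1
G(19) = mex{1,1,2,3} = 0
G(20) = mex{0,0,3,2} = 1
G(21) = mex{1,1,2,3} = 0
P-positions are exactly the n with G(n) = 0.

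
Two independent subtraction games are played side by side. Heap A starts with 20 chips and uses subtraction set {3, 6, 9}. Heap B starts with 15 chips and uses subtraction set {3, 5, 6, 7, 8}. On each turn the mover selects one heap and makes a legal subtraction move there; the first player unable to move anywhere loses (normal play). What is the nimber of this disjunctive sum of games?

3

Heap A, S = {3, 6, 9}:
G(0) = 0
G(1) = mex{} = 0
G(2) = mex{} = 0
G(3) = mex{0} = 1
G(4) = mex{0} = 1
G(5) = mex{0} = 1
G(6) = mex{1,0} = 2
G(7) = mex{1,0} = 2
G(8) = mex{1,0} = 2
G(9) = mex{2,1,0} = 3
G(10) = mex{2,1,0} = 3
G(11) = mex{2,1,0} = 3
G(12) = mex{3,2,1} = 0
G(13) = mex{3,2,1} = 0
G(14) = mex{3,2,1} = 0
G(15) = mex{0,3,2} = 1
G(16) = mex{0,3,2} = 1
G(17) = mex{0,3,2} = 1
G(18) = mex{1,0,3} = 2
G(19) = mex{1,0,3} = 2
G(20) = mex{1,0,3} = 2
G_A(20) = 2.
Heap B, S = {3, 5, 6, 7, 8}:
G(0) = 0
G(1) = mex{} = 0
G(2) = mex{} = 0
G(3) = mex{0} = 1
G(4) = mex{0} = 1
G(5) = mex{0,0} = 1
G(6) = mex{1,0,0} = 2
G(7) = mex{1,0,0,0} = 2
G(8) = mex{1,1,0,0,0} = 2
G(9) = mex{2,1,1,0,0} = 3
G(10) = mex{2,1,1,1,0} = 3
G(11) = mex{2,2,1,1,1} = 0
G(12) = mex{3,2,2,1,1} = 0
G(13) = mex{3,2,2,2,1} = 0
G(14) = mex{0,3,2,2,2} = 1
G(15) = mex{0,3,3,2,2} = 1
G_B(15) = 1.
Combined Grundy value = 2 ⊕ 1 = 3.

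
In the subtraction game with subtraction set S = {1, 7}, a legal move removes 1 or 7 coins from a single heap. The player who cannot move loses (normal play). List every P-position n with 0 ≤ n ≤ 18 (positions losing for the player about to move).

n :  0  1  2  3  4  5  6  7  8  9 10 11 12 13 14 15 16 17 18
G :  0  1  0  1  0  1  0  1  0  1  0  1  0  1  0  1  0  1  0
P-positions are exactly the n with G(n) = 0.

0, 2, 4, 6, 8, 10, 12, 14, 16, 18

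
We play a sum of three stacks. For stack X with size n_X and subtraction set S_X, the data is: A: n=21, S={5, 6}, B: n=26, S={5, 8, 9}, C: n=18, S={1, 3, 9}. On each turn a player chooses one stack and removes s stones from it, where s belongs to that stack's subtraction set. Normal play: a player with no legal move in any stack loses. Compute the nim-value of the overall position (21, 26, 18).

Stack A, S = {5, 6}:
n :  0  1  2  3  4  5  6  7  8  9 10 11 12 13 14 15 16 17 18 19 20 21
G :  0  0  0  0  0  1  1  1  1  1  2  0  0  0  0  0  1  1  1  1  1  2
G_A(21) = 2.
Stack B, S = {5, 8, 9}:
G(0) = 0
G(1) = mex{} = 0
G(2) = mex{} = 0
G(3) = mex{} = 0
G(4) = mex{} = 0
G(5) = mex{0} = 1
G(6) = mex{0} = 1
G(7) = mex{0} = 1
G(8) = mex{0,0} = 1
G(9) = mex{0,0,0} = 1
G(10) = mex{1,0,0} = 2
G(11) = mex{1,0,0} = 2
G(12) = mex{1,0,0} = 2
G(13) = mex{1,1,0} = 2
G(14) = mex{1,1,1} = 0
G(15) = mex{2,1,1} = 0
G(16) = mex{2,1,1} = 0
G(17) = mex{2,1,1} = 0
G(18) = mex{2,2,1} = 0
G(19) = mex{0,2,2} = 1
G(20) = mex{0,2,2} = 1
G(21) = mex{0,2,2} = 1
G(22) = mex{0,0,2} = 1
G(23) = mex{0,0,0} = 1
G(24) = mex{1,0,0} = 2
G(25) = mex{1,0,0} = 2
G(26) = mex{1,0,0} = 2
G_B(26) = 2.
Stack C, S = {1, 3, 9}:
G(0) = 0
G(1) = mex{0} = 1
G(2) = mex{1} = 0
G(3) = mex{0,0} = 1
G(4) = mex{1,1} = 0
G(5) = mex{0,0} = 1
G(6) = mex{1,1} = 0
G(7) = mex{0,0} = 1
G(8) = mex{1,1} = 0
G(9) = mex{0,0,0} = 1
G(10) = mex{1,1,1} = 0
G(11) = mex{0,0,0} = 1
G(12) = mex{1,1,1} = 0
G(13) = mex{0,0,0} = 1
G(14) = mex{1,1,1} = 0
G(15) = mex{0,0,0} = 1
G(16) = mex{1,1,1} = 0
G(17) = mex{0,0,0} = 1
G(18) = mex{1,1,1} = 0
G_C(18) = 0.
Combined Grundy value = 2 ⊕ 2 ⊕ 0 = 0.

0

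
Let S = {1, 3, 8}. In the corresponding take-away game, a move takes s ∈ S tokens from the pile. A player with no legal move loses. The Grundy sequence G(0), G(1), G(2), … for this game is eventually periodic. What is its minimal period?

11

G(0) = 0
G(1) = mex{0} = 1
G(2) = mex{1} = 0
G(3) = mex{0,0} = 1
G(4) = mex{1,1} = 0
G(5) = mex{0,0} = 1
G(6) = mex{1,1} = 0
G(7) = mex{0,0} = 1
G(8) = mex{1,1,0} = 2
G(9) = mex{2,0,1} = 3
G(10) = mex{3,1,0} = 2
G(11) = mex{2,2,1} = 0
G(12) = mex{0,3,0} = 1
G(13) = mex{1,2,1} = 0
G(14) = mex{0,0,0} = 1
G(15) = mex{1,1,1} = 0
G(16) = mex{0,0,2} = 1
G(17) = mex{1,1,3} = 0
G(18) = mex{0,0,2} = 1
G(19) = mex{1,1,0} = 2
G(20) = mex{2,0,1} = 3
G(21) = mex{3,1,0} = 2
G(22) = mex{2,2,1} = 0
G(23) = mex{0,3,0} = 1
G(n+11) = G(n) holds for n = 0,…,7 (a full window of length max(S) = 8), so the sequence is purely periodic with period 11.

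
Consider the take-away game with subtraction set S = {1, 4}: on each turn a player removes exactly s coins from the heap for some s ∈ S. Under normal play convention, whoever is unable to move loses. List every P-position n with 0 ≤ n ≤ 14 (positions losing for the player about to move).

n :  0  1  2  3  4  5  6  7  8  9 10 11 12 13 14
G :  0  1  0  1  2  0  1  0  1  2  0  1  0  1  2
P-positions are exactly the n with G(n) = 0.

0, 2, 5, 7, 10, 12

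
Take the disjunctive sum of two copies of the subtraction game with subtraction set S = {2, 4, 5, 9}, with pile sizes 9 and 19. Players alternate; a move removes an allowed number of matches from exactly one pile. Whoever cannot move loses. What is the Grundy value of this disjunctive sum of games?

All piles use S = {2, 4, 5, 9}:
G(0) = 0
G(1) = mex{} = 0
G(2) = mex{0} = 1
G(3) = mex{0} = 1
G(4) = mex{1,0} = 2
G(5) = mex{1,0,0} = 2
G(6) = mex{2,1,0} = 3
G(7) = mex{2,1,1} = 0
G(8) = mex{3,2,1} = 0
G(9) = mex{0,2,2,0} = 1
G(10) = mex{0,3,2,0} = 1
G(11) = mex{1,0,3,1} = 2
G(12) = mex{1,0,0,1} = 2
G(13) = mex{2,1,0,2} = 3
G(14) = mex{2,1,1,2} = 0
G(15) = mex{3,2,1,3} = 0
G(16) = mex{0,2,2,0} = 1
G(17) = mex{0,3,2,0} = 1
G(18) = mex{1,0,3,1} = 2
G(19) = mex{1,0,0,1} = 2
Pile A: G(9) = 1.
Pile B: G(19) = 2.
Combined Grundy value = 1 ⊕ 2 = 3.

3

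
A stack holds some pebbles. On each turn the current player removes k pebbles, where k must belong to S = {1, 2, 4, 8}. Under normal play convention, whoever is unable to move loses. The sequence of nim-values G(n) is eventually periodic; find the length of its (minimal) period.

3

n :  0  1  2  3  4  5  6  7  8  9 10 11 12 13 14
G :  0  1  2  0  1  2  0  1  2  0  1  2  0  1  2
G(n+3) = G(n) holds for n = 0,…,7 (a full window of length max(S) = 8), so the sequence is purely periodic with period 3.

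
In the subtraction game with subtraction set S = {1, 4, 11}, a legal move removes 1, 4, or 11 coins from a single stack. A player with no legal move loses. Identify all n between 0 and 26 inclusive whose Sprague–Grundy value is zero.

0, 2, 5, 7, 10, 12, 15, 17, 20, 22, 25

G(0) = 0
G(1) = mex{0} = 1
G(2) = mex{1} = 0
G(3) = mex{0} = 1
G(4) = mex{1,0} = 2
G(5) = mex{2,1} = 0
G(6) = mex{0,0} = 1
G(7) = mex{1,1} = 0
G(8) = mex{0,2} = 1
G(9) = mex{1,0} = 2
G(10) = mex{2,1} = 0
G(11) = mex{0,0,0} = 1
G(12) = mex{1,1,1} = 0
G(13) = mex{0,2,0} = 1
G(14) = mex{1,0,1} = 2
G(15) = mex{2,1,2} = 0
G(16) = mex{0,0,0} = 1
G(17) = mex{1,1,1} = 0
G(18) = mex{0,2,0} = 1
G(19) = mex{1,0,1} = 2
G(20) = mex{2,1,2} = 0
G(21) = mex{0,0,0} = 1
G(22) = mex{1,1,1} = 0
G(23) = mex{0,2,0} = 1
G(24) = mex{1,0,1} = 2
G(25) = mex{2,1,2} = 0
G(26) = mex{0,0,0} = 1
P-positions are exactly the n with G(n) = 0.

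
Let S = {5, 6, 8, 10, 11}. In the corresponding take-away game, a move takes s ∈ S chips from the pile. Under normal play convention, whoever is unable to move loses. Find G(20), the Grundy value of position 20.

0

G(0) = 0
G(1) = mex{} = 0
G(2) = mex{} = 0
G(3) = mex{} = 0
G(4) = mex{} = 0
G(5) = mex{0} = 1
G(6) = mex{0,0} = 1
G(7) = mex{0,0} = 1
G(8) = mex{0,0,0} = 1
G(9) = mex{0,0,0} = 1
G(10) = mex{1,0,0,0} = 2
G(11) = mex{1,1,0,0,0} = 2
G(12) = mex{1,1,0,0,0} = 2
G(13) = mex{1,1,1,0,0} = 2
G(14) = mex{1,1,1,0,0} = 2
G(15) = mex{2,1,1,1,0} = 3
G(16) = mex{2,2,1,1,1} = 0
G(17) = mex{2,2,1,1,1} = 0
G(18) = mex{2,2,2,1,1} = 0
G(19) = mex{2,2,2,1,1} = 0
G(20) = mex{3,2,2,2,1} = 0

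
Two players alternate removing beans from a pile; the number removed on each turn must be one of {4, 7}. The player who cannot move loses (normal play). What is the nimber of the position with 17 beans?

G(0) = 0
G(1) = mex{} = 0
G(2) = mex{} = 0
G(3) = mex{} = 0
G(4) = mex{0} = 1
G(5) = mex{0} = 1
G(6) = mex{0} = 1
G(7) = mex{0,0} = 1
G(8) = mex{1,0} = 2
G(9) = mex{1,0} = 2
G(10) = mex{1,0} = 2
G(11) = mex{1,1} = 0
G(12) = mex{2,1} = 0
G(13) = mex{2,1} = 0
G(14) = mex{2,1} = 0
G(15) = mex{0,2} = 1
G(16) = mex{0,2} = 1
G(17) = mex{0,2} = 1

1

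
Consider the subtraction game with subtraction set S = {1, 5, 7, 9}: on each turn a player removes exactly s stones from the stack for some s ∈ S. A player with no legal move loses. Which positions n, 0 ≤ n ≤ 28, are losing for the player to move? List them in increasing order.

G(0) = 0
G(1) = mex{0} = 1
G(2) = mex{1} = 0
G(3) = mex{0} = 1
G(4) = mex{1} = 0
G(5) = mex{0,0} = 1
G(6) = mex{1,1} = 0
G(7) = mex{0,0,0} = 1
G(8) = mex{1,1,1} = 0
G(9) = mex{0,0,0,0} = 1
G(10) = mex{1,1,1,1} = 0
G(11) = mex{0,0,0,0} = 1
G(12) = mex{1,1,1,1} = 0
G(13) = mex{0,0,0,0} = 1
G(14) = mex{1,1,1,1} = 0
G(15) = mex{0,0,0,0} = 1
G(16) = mex{1,1,1,1} = 0
G(17) = mex{0,0,0,0} = 1
G(18) = mex{1,1,1,1} = 0
G(19) = mex{0,0,0,0} = 1
G(20) = mex{1,1,1,1} = 0
G(21) = mex{0,0,0,0} = 1
G(22) = mex{1,1,1,1} = 0
G(23) = mex{0,0,0,0} = 1
G(24) = mex{1,1,1,1} = 0
G(25) = mex{0,0,0,0} = 1
G(26) = mex{1,1,1,1} = 0
G(27) = mex{0,0,0,0} = 1
G(28) = mex{1,1,1,1} = 0
P-positions are exactly the n with G(n) = 0.

0, 2, 4, 6, 8, 10, 12, 14, 16, 18, 20, 22, 24, 26, 28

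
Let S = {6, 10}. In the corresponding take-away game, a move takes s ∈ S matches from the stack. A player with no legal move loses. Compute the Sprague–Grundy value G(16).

0

n :  0  1  2  3  4  5  6  7  8  9 10 11 12 13 14 15 16
G :  0  0  0  0  0  0  1  1  1  1  1  1  2  2  2  2  0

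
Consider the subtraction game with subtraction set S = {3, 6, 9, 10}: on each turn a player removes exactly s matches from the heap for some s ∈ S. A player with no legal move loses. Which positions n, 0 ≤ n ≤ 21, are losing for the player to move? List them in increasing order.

n :  0  1  2  3  4  5  6  7  8  9 10 11 12 13 14 15 16 17 18 19 20 21
G :  0  0  0  1  1  1  2  2  2  3  3  3  4  0  0  0  1  1  1  2  2  2
P-positions are exactly the n with G(n) = 0.

0, 1, 2, 13, 14, 15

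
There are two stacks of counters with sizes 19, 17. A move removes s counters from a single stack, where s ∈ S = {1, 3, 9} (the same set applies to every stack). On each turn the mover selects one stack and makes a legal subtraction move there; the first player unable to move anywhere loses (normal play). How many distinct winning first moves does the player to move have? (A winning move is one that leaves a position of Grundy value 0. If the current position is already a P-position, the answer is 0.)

All stacks use S = {1, 3, 9}:
n :  0  1  2  3  4  5  6  7  8  9 10 11 12 13 14 15 16 17 18 19
G :  0  1  0  1  0  1  0  1  0  1  0  1  0  1  0  1  0  1  0  1
Stack A: G(19) = 1.
Stack B: G(17) = 1.
Combined Grundy value = 1 ⊕ 1 = 0.
A winning move leaves total XOR = 0, i.e. changes one component's Grundy value g to g ⊕ X where X is the current total.
Stack A: target g' = 1⊕0 = 1, but every legal move changes the Grundy value (mex property), so 0 moves.
Stack B: target g' = 1⊕0 = 1, but every legal move changes the Grundy value (mex property), so 0 moves.

0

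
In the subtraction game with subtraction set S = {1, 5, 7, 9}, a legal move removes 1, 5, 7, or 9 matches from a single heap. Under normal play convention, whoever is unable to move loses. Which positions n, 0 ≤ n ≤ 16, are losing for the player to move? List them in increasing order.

G(0) = 0
G(1) = mex{0} = 1
G(2) = mex{1} = 0
G(3) = mex{0} = 1
G(4) = mex{1} = 0
G(5) = mex{0,0} = 1
G(6) = mex{1,1} = 0
G(7) = mex{0,0,0} = 1
G(8) = mex{1,1,1} = 0
G(9) = mex{0,0,0,0} = 1
G(10) = mex{1,1,1,1} = 0
G(11) = mex{0,0,0,0} = 1
G(12) = mex{1,1,1,1} = 0
G(13) = mex{0,0,0,0} = 1
G(14) = mex{1,1,1,1} = 0
G(15) = mex{0,0,0,0} = 1
G(16) = mex{1,1,1,1} = 0
P-positions are exactly the n with G(n) = 0.

0, 2, 4, 6, 8, 10, 12, 14, 16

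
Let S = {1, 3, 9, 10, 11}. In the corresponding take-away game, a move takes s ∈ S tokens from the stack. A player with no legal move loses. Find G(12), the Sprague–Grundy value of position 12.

G(0) = 0
G(1) = mex{0} = 1
G(2) = mex{1} = 0
G(3) = mex{0,0} = 1
G(4) = mex{1,1} = 0
G(5) = mex{0,0} = 1
G(6) = mex{1,1} = 0
G(7) = mex{0,0} = 1
G(8) = mex{1,1} = 0
G(9) = mex{0,0,0} = 1
G(10) = mex{1,1,1,0} = 2
G(11) = mex{2,0,0,1,0} = 3
G(12) = mex{3,1,1,0,1} = 2

2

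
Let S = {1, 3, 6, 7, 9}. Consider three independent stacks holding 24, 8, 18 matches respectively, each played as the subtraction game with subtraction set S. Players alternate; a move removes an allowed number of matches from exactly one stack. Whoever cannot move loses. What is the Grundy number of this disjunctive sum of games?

All stacks use S = {1, 3, 6, 7, 9}:
G(0) = 0
G(1) = mex{0} = 1
G(2) = mex{1} = 0
G(3) = mex{0,0} = 1
G(4) = mex{1,1} = 0
G(5) = mex{0,0} = 1
G(6) = mex{1,1,0} = 2
G(7) = mex{2,0,1,0} = 3
G(8) = mex{3,1,0,1} = 2
G(9) = mex{2,2,1,0,0} = 3
G(10) = mex{3,3,0,1,1} = 2
G(11) = mex{2,2,1,0,0} = 3
G(12) = mex{3,3,2,1,1} = 0
G(13) = mex{0,2,3,2,0} = 1
G(14) = mex{1,3,2,3,1} = 0
G(15) = mex{0,0,3,2,2} = 1
G(16) = mex{1,1,2,3,3} = 0
G(17) = mex{0,0,3,2,2} = 1
G(18) = mex{1,1,0,3,3} = 2
G(19) = mex{2,0,1,0,2} = 3
G(20) = mex{3,1,0,1,3} = 2
G(21) = mex{2,2,1,0,0} = 3
G(22) = mex{3,3,0,1,1} = 2
G(23) = mex{2,2,1,0,0} = 3
G(24) = mex{3,3,2,1,1} = 0
Stack A: G(24) = 0.
Stack B: G(8) = 2.
Stack C: G(18) = 2.
Combined Grundy value = 0 ⊕ 2 ⊕ 2 = 0.

0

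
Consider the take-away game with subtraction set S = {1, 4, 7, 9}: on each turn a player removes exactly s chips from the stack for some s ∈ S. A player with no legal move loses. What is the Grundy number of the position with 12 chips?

n :  0  1  2  3  4  5  6  7  8  9 10 11 12
G :  0  1  0  1  2  0  1  2  0  1  0  1  2

2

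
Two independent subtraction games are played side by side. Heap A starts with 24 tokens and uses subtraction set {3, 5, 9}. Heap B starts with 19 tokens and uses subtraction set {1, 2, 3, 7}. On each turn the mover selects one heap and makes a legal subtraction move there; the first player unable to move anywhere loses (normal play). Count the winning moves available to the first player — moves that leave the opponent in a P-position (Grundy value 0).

2

Heap A, S = {3, 5, 9}:
n :  0  1  2  3  4  5  6  7  8  9 10 11 12 13 14 15 16 17 18 19 20 21 22 23 24
G :  0  0  0  1  1  1  2  2  0  3  3  1  0  2  0  1  0  1  0  1  0  1  0  1  0
G_A(24) = 0.
Heap B, S = {1, 2, 3, 7}:
n :  0  1  2  3  4  5  6  7  8  9 10 11 12 13 14 15 16 17 18 19
G :  0  1  2  3  0  1  2  3  0  1  2  3  0  1  2  3  0  1  2  3
G_B(19) = 3.
Combined Grundy value = 0 ⊕ 3 = 3.
A winning move leaves total XOR = 0, i.e. changes one component's Grundy value g to g ⊕ X where X is the current total.
Heap A: need g' = 0⊕3 = 3. Options: 24−3→G=1, 24−5→G=1, 24−9→G=1. Hits: 0.
Heap B: need g' = 3⊕3 = 0. Options: 19−1→G=2, 19−2→G=1, 19−3→G=0, 19−7→G=0. Hits: 2.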